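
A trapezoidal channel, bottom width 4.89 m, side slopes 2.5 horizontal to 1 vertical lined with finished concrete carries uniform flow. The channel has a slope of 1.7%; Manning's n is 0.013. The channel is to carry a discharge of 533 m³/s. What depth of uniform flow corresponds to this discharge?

Manning's equation rearranged: A R^(2/3) = nQ / (1·√S) = 0.013 × 533 / (√0.017) = 53.14.
Try y = 3.76 m: A R^(2/3) = 89.15 — over.
Try y = 2.97 m: A R^(2/3) = 53.14 — close enough.

y_n = 2.97 m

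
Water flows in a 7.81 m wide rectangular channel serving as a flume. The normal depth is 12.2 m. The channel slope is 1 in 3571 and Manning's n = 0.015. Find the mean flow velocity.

V = 2.3 m/s

Flow area A = b·y = 7.81 × 12.2 = 95.28 m². Wetted perimeter P = b + 2y = 7.81 + 2×12.2 = 32.21 m.
Hydraulic radius R = A/P = 95.28/32.21 = 2.958 m.
From Manning's equation, V = (1/n) R^(2/3) S^(1/2) = (1/0.015) × 2.958^(2/3) × 0.00028^(1/2) = 2.3 m/s.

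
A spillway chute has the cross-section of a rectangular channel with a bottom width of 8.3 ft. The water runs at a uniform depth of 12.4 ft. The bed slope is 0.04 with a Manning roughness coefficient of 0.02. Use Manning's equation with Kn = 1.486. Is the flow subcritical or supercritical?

supercritical

Flow area A = b·y = 8.3 × 12.4 = 102.9 ft². Wetted perimeter P = b + 2y = 8.3 + 2×12.4 = 33.1 ft.
Hydraulic radius R = A/P = 102.9/33.1 = 3.109 ft.
V = (1.486/n) R^(2/3) √S = (1.486/0.02) × 3.109^(2/3) × √0.04 = 31.66 ft/s. Hydraulic depth D_h = A/T = 102.9/8.3 = 12.4 ft.
Froude number Fr = V/√(g·D_h) = 31.66/√(32.2×12.4) = 1.58, which is greater than 1, so the flow is supercritical.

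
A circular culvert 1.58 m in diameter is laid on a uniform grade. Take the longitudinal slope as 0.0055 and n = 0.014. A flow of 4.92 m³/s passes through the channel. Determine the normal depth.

Manning's equation rearranged: A R^(2/3) = nQ / (1·√S) = 0.014 × 4.92 / (√0.0055) = 0.9288.
At y = 1.45 m: A R^(2/3) = 1.132 — high.
At y = 0.995 m: A R^(2/3) = 0.7626 — low.
At y = 1.15 m: A R^(2/3) = 0.9286 — ≈ 0.9288.

y_n = 1.15 m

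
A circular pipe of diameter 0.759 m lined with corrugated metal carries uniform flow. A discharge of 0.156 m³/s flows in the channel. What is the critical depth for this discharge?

y_c = 0.237 m

At critical depth, Q² T / (g A³) = 1, i.e. A³/T = Q²/g = 0.156²/9.81 = 0.002481.
At y = 0.295 m: A³/T = 0.005812 — too large.
At y = 0.209 m: A³/T = 0.001534 — too small.
At y = 0.237 m: A³/T = 0.002498 — close enough.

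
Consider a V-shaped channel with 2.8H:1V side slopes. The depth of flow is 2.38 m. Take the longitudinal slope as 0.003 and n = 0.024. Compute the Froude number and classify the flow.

For a triangular section with side slope z = 2.8: A = zy² = 2.8×2.38² = 15.86 m²; P = 2y√(1+z²) = 2×2.38×2.973 = 14.15 m.
Hydraulic radius R = A/P = 15.86/14.15 = 1.121 m.
V = (1/n) R^(2/3) √S = (1/0.024) × 1.121^(2/3) × √0.003 = 2.462 m/s. Hydraulic depth D_h = A/T = 15.86/13.33 = 1.19 m.
Froude number Fr = V/√(g·D_h) = 2.462/√(9.81×1.19) = 0.721, which is less than 1, so the flow is subcritical.

subcritical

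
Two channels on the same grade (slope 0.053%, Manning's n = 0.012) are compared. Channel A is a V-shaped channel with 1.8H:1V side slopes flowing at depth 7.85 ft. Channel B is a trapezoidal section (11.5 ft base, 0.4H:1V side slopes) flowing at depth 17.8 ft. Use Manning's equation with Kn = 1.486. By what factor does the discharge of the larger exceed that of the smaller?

4.64

Channel A: For a triangular section with side slope z = 1.8: A = zy² = 1.8×7.85² = 110.9 ft²; P = 2y√(1+z²) = 2×7.85×2.059 = 32.33 ft. Hydraulic radius R = A/P = 110.9/32.33 = 3.431 ft. Q_A = (1.486/0.012)·110.9·3.431^(2/3)·√0.00053 = 719.3 ft³/s.
Channel B: With bottom width b = 11.5 ft and side slope z = 0.4: A = (b + zy)y = (11.5 + 0.4×17.8)×17.8 = 331.4 ft²; P = b + 2y√(1+z²) = 11.5 + 2×17.8×1.077 = 49.84 ft. Hydraulic radius R = A/P = 331.4/49.84 = 6.65 ft. Q_B = (1.486/0.012)·331.4·6.65^(2/3)·√0.00053 = 3341 ft³/s.
The larger discharge is 3341 ft³/s and the smaller is 719.3 ft³/s; the ratio is 4.64.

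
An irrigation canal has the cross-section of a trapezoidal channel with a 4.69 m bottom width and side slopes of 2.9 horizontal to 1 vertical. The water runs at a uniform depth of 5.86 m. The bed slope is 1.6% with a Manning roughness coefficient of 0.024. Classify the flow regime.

supercritical

With bottom width b = 4.69 m and side slope z = 2.9: A = (b + zy)y = (4.69 + 2.9×5.86)×5.86 = 127.1 m²; P = b + 2y√(1+z²) = 4.69 + 2×5.86×3.068 = 40.64 m.
Hydraulic radius R = A/P = 127.1/40.64 = 3.127 m.
V = (1/n) R^(2/3) √S = (1/0.024) × 3.127^(2/3) × √0.016 = 11.27 m/s. Hydraulic depth D_h = A/T = 127.1/38.68 = 3.285 m.
Froude number Fr = V/√(g·D_h) = 11.27/√(9.81×3.285) = 1.99, which is greater than 1, so the flow is supercritical.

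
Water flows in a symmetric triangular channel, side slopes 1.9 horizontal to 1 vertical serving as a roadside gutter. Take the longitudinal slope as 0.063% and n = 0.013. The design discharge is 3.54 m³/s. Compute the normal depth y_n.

y_n = 1.21 m

Manning's equation rearranged: A R^(2/3) = nQ / (1·√S) = 0.013 × 3.54 / (√0.00063) = 1.833.
At y = 1.49 m: A R^(2/3) = 3.195 — high.
At y = 0.892 m: A R^(2/3) = 0.8134 — low.
At y = 1.21 m: A R^(2/3) = 1.834 — matches.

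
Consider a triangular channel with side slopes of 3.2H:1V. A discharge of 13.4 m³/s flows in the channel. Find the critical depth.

At critical depth, Q² T / (g A³) = 1, i.e. A³/T = Q²/g = 13.4²/9.81 = 18.3.
Trying y = 1.09 m: A³/T = 7.878 — low.
Trying y = 1.48 m: A³/T = 36.36 — high.
Trying y = 1.29 m: A³/T = 18.29 — close enough.

y_c = 1.29 m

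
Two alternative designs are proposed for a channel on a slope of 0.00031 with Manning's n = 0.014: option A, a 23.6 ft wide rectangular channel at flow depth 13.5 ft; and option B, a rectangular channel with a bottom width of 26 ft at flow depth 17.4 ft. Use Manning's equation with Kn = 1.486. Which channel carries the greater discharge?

Channel A: Flow area A = b·y = 23.6 × 13.5 = 318.6 ft². Wetted perimeter P = b + 2y = 23.6 + 2×13.5 = 50.6 ft. Hydraulic radius R = A/P = 318.6/50.6 = 6.296 ft. Q_A = (1.486/0.014)·318.6·6.296^(2/3)·√0.00031 = 2030 ft³/s.
Channel B: Flow area A = b·y = 26 × 17.4 = 452.4 ft². Wetted perimeter P = b + 2y = 26 + 2×17.4 = 60.8 ft. Hydraulic radius R = A/P = 452.4/60.8 = 7.441 ft. Q_B = (1.486/0.014)·452.4·7.441^(2/3)·√0.00031 = 3222 ft³/s.
Q_A = 2030 ft³/s vs Q_B = 3222 ft³/s, so channel B carries more.

channel B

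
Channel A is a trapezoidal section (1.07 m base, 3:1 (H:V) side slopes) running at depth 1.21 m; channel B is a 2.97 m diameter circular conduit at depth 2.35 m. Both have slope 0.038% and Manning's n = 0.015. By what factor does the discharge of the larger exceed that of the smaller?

1.28

Channel A: With bottom width b = 1.07 m and side slope z = 3: A = (b + zy)y = (1.07 + 3×1.21)×1.21 = 5.687 m²; P = b + 2y√(1+z²) = 1.07 + 2×1.21×3.162 = 8.723 m. Hydraulic radius R = A/P = 5.687/8.723 = 0.652 m. Q_A = (1/0.015)·5.687·0.652^(2/3)·√0.00038 = 5.557 m³/s.
Channel B: For a circular section of diameter D = 2.97 m at depth y = 2.35 m, the central angle is θ = 2 arccos(1 − 2y/D) = 4.385 rad. Then A = (D²/8)(θ − sin θ) = 5.879 m² and P = Dθ/2 = 6.512 m. Hydraulic radius R = A/P = 5.879/6.512 = 0.9028 m. Q_B = (1/0.015)·5.879·0.9028^(2/3)·√0.00038 = 7.137 m³/s.
The larger discharge is 7.137 m³/s and the smaller is 5.557 m³/s; the ratio is 1.28.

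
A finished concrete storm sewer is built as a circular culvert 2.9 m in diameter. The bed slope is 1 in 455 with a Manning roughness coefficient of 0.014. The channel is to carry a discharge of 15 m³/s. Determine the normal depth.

Manning's equation rearranged: A R^(2/3) = nQ / (1·√S) = 0.014 × 15 / (√0.002198) = 4.479.
Try y = 2.29 m: A R^(2/3) = 5.143 — high.
Try y = 2.04 m: A R^(2/3) = 4.492 — ≈ 4.479.

y_n = 2.04 m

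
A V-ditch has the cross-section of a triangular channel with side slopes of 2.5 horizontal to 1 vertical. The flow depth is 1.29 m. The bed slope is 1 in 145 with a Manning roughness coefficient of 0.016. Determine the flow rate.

For a triangular section with side slope z = 2.5: A = zy² = 2.5×1.29² = 4.16 m²; P = 2y√(1+z²) = 2×1.29×2.693 = 6.947 m.
Hydraulic radius R = A/P = 4.16/6.947 = 0.5989 m.
Manning's equation: Q = (1/n) A R^(2/3) S^(1/2) = (1/0.016) × 4.16 × 0.5989^(2/3) × 0.006897^(1/2) = 15.3 m³/s.

Q = 15.3 m³/s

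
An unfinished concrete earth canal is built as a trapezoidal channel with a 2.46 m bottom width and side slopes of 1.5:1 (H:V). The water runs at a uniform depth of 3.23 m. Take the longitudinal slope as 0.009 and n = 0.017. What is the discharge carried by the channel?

Q = 186 m³/s

With bottom width b = 2.46 m and side slope z = 1.5: A = (b + zy)y = (2.46 + 1.5×3.23)×3.23 = 23.6 m²; P = b + 2y√(1+z²) = 2.46 + 2×3.23×1.803 = 14.11 m.
Hydraulic radius R = A/P = 23.6/14.11 = 1.673 m.
Manning's equation: Q = (1/n) A R^(2/3) S^(1/2) = (1/0.017) × 23.6 × 1.673^(2/3) × 0.009^(1/2) = 186 m³/s.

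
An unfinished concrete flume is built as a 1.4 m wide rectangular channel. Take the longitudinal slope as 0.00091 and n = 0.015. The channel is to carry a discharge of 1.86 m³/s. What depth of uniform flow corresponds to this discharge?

y_n = 1.15 m

Manning's equation rearranged: A R^(2/3) = nQ / (1·√S) = 0.015 × 1.86 / (√0.00091) = 0.9249.
At y = 1.01 m: A R^(2/3) = 0.7848 — short.
At y = 1.3 m: A R^(2/3) = 1.077 — over.
At y = 1.15 m: A R^(2/3) = 0.9245 — matches.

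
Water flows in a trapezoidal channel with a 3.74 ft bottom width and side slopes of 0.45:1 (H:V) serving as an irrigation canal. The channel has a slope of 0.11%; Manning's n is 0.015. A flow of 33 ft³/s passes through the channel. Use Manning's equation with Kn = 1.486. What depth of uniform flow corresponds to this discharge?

Manning's equation rearranged: A R^(2/3) = nQ / (1.486·√S) = 0.015 × 33 / (1.486 × √0.0011) = 10.04.
At y = 2.45 ft: A R^(2/3) = 14.15 — high.
At y = 1.6 ft: A R^(2/3) = 7.062 — low.
At y = 1.99 ft: A R^(2/3) = 10.06 — close enough.

y_n = 1.99 ft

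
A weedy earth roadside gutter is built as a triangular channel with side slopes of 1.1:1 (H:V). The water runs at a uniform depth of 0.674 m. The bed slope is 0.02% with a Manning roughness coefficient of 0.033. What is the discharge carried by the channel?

Q = 0.0848 m³/s

For a triangular section with side slope z = 1.1: A = zy² = 1.1×0.674² = 0.4997 m²; P = 2y√(1+z²) = 2×0.674×1.487 = 2.004 m.
Hydraulic radius R = A/P = 0.4997/2.004 = 0.2494 m.
Manning's equation: Q = (1/n) A R^(2/3) S^(1/2) = (1/0.033) × 0.4997 × 0.2494^(2/3) × 0.0002^(1/2) = 0.0848 m³/s.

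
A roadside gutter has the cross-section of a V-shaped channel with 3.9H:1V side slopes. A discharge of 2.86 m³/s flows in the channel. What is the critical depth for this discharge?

At critical depth, Q² T / (g A³) = 1, i.e. A³/T = Q²/g = 2.86²/9.81 = 0.8338.
Trying y = 0.464 m: A³/T = 0.1636 — too small.
Trying y = 0.733 m: A³/T = 1.609 — too large.
Trying y = 0.643 m: A³/T = 0.8359 — close enough.

y_c = 0.643 m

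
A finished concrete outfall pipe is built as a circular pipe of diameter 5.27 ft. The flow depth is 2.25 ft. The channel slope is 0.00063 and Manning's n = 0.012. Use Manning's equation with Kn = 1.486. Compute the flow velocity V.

V = 3.48 ft/s

For a circular section of diameter D = 5.27 ft at depth y = 2.25 ft, the central angle is θ = 2 arccos(1 − 2y/D) = 2.848 rad. Then A = (D²/8)(θ − sin θ) = 8.885 ft² and P = Dθ/2 = 7.505 ft.
Hydraulic radius R = A/P = 8.885/7.505 = 1.184 ft.
From Manning's equation, V = (1.486/n) R^(2/3) S^(1/2) = (1.486/0.012) × 1.184^(2/3) × 0.00063^(1/2) = 3.48 ft/s.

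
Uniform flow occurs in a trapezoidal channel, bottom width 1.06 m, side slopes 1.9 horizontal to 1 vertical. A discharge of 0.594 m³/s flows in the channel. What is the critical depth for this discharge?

y_c = 0.268 m

At critical depth, Q² T / (g A³) = 1, i.e. A³/T = Q²/g = 0.594²/9.81 = 0.03597.
Try y = 0.235 m: A³/T = 0.02272 — short.
Try y = 0.268 m: A³/T = 0.03579 — matches.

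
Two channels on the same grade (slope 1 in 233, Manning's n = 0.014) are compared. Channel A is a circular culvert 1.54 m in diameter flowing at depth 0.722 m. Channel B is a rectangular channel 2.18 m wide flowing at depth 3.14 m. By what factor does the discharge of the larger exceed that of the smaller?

13.5

Channel A: For a circular section of diameter D = 1.54 m at depth y = 0.722 m, the central angle is θ = 2 arccos(1 − 2y/D) = 3.017 rad. Then A = (D²/8)(θ − sin θ) = 0.8575 m² and P = Dθ/2 = 2.323 m. Hydraulic radius R = A/P = 0.8575/2.323 = 0.3691 m. Q_A = (1/0.014)·0.8575·0.3691^(2/3)·√0.004292 = 2.065 m³/s.
Channel B: Flow area A = b·y = 2.18 × 3.14 = 6.845 m². Wetted perimeter P = b + 2y = 2.18 + 2×3.14 = 8.46 m. Hydraulic radius R = A/P = 6.845/8.46 = 0.8091 m. Q_B = (1/0.014)·6.845·0.8091^(2/3)·√0.004292 = 27.81 m³/s.
The larger discharge is 27.81 m³/s and the smaller is 2.065 m³/s; the ratio is 13.5.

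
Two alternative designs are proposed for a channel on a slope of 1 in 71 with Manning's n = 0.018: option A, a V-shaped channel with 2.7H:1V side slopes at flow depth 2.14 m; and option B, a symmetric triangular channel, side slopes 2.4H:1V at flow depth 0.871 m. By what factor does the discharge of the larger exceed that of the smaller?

12.5

Channel A: For a triangular section with side slope z = 2.7: A = zy² = 2.7×2.14² = 12.36 m²; P = 2y√(1+z²) = 2×2.14×2.879 = 12.32 m. Hydraulic radius R = A/P = 12.36/12.32 = 1.003 m. Q_A = (1/0.018)·12.36·1.003^(2/3)·√0.01408 = 81.71 m³/s.
Channel B: For a triangular section with side slope z = 2.4: A = zy² = 2.4×0.871² = 1.821 m²; P = 2y√(1+z²) = 2×0.871×2.6 = 4.529 m. Hydraulic radius R = A/P = 1.821/4.529 = 0.402 m. Q_B = (1/0.018)·1.821·0.402^(2/3)·√0.01408 = 6.539 m³/s.
The larger discharge is 81.71 m³/s and the smaller is 6.539 m³/s; the ratio is 12.5.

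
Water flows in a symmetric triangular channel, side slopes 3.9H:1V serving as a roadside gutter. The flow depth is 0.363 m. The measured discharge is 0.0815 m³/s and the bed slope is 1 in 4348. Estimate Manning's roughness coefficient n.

For a triangular section with side slope z = 3.9: A = zy² = 3.9×0.363² = 0.5139 m²; P = 2y√(1+z²) = 2×0.363×4.026 = 2.923 m.
Hydraulic radius R = A/P = 0.5139/2.923 = 0.1758 m.
Rearranging Manning's equation: n = (1/Q) A R^(2/3) S^(1/2) = (1/0.0815) × 0.5139 × 0.1758^(2/3) × √0.00023 = 0.03.

n = 0.03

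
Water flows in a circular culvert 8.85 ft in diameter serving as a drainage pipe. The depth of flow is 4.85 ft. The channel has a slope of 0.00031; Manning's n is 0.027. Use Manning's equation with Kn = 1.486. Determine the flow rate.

Q = 58.9 ft³/s

For a circular section of diameter D = 8.85 ft at depth y = 4.85 ft, the central angle is θ = 2 arccos(1 − 2y/D) = 3.334 rad. Then A = (D²/8)(θ − sin θ) = 34.51 ft² and P = Dθ/2 = 14.75 ft.
Hydraulic radius R = A/P = 34.51/14.75 = 2.339 ft.
Manning's equation: Q = (1.486/n) A R^(2/3) S^(1/2) = (1.486/0.027) × 34.51 × 2.339^(2/3) × 0.00031^(1/2) = 58.9 ft³/s.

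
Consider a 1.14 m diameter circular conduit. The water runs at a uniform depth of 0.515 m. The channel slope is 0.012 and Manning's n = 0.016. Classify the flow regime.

For a circular section of diameter D = 1.14 m at depth y = 0.515 m, the central angle is θ = 2 arccos(1 − 2y/D) = 2.948 rad. Then A = (D²/8)(θ − sin θ) = 0.4477 m² and P = Dθ/2 = 1.681 m.
Hydraulic radius R = A/P = 0.4477/1.681 = 0.2664 m.
V = (1/n) R^(2/3) √S = (1/0.016) × 0.2664^(2/3) × √0.012 = 2.835 m/s. Hydraulic depth D_h = A/T = 0.4477/1.135 = 0.3946 m.
Froude number Fr = V/√(g·D_h) = 2.835/√(9.81×0.3946) = 1.44, which is greater than 1, so the flow is supercritical.

supercritical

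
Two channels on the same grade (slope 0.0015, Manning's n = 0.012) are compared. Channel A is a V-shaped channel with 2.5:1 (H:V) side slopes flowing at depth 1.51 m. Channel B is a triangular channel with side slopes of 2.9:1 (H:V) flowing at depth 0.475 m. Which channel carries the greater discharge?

Channel A: For a triangular section with side slope z = 2.5: A = zy² = 2.5×1.51² = 5.7 m²; P = 2y√(1+z²) = 2×1.51×2.693 = 8.132 m. Hydraulic radius R = A/P = 5.7/8.132 = 0.701 m. Q_A = (1/0.012)·5.7·0.701^(2/3)·√0.0015 = 14.52 m³/s.
Channel B: For a triangular section with side slope z = 2.9: A = zy² = 2.9×0.475² = 0.6543 m²; P = 2y√(1+z²) = 2×0.475×3.068 = 2.914 m. Hydraulic radius R = A/P = 0.6543/2.914 = 0.2245 m. Q_B = (1/0.012)·0.6543·0.2245^(2/3)·√0.0015 = 0.7801 m³/s.
Q_A = 14.52 m³/s vs Q_B = 0.7801 m³/s, so channel A carries more.

channel A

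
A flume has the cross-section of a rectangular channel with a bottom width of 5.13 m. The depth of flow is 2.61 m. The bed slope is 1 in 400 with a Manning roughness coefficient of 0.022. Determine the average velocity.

Flow area A = b·y = 5.13 × 2.61 = 13.39 m². Wetted perimeter P = b + 2y = 5.13 + 2×2.61 = 10.35 m.
Hydraulic radius R = A/P = 13.39/10.35 = 1.294 m.
From Manning's equation, V = (1/n) R^(2/3) S^(1/2) = (1/0.022) × 1.294^(2/3) × 0.0025^(1/2) = 2.7 m/s.

V = 2.7 m/s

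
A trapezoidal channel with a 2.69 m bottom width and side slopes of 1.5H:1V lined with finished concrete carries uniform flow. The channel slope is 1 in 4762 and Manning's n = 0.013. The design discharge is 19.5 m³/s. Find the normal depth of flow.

y_n = 2.35 m

Manning's equation rearranged: A R^(2/3) = nQ / (1·√S) = 0.013 × 19.5 / (√0.00021) = 17.49.
Try y = 2.57 m: A R^(2/3) = 21.12 — too large.
Try y = 1.9 m: A R^(2/3) = 11.24 — too small.
Try y = 2.35 m: A R^(2/3) = 17.47 — matches.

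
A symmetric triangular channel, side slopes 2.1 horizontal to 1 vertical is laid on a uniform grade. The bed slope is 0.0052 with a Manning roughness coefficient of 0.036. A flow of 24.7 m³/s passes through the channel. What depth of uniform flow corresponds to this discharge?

Manning's equation rearranged: A R^(2/3) = nQ / (1·√S) = 0.036 × 24.7 / (√0.0052) = 12.33.
Try y = 2.8 m: A R^(2/3) = 19.25 — high.
Try y = 1.91 m: A R^(2/3) = 6.94 — low.
Try y = 2.37 m: A R^(2/3) = 12.34 — ≈ 12.33.

y_n = 2.37 m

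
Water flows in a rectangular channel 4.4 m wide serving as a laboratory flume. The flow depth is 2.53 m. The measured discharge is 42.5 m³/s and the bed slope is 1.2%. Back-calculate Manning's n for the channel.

n = 0.032

Flow area A = b·y = 4.4 × 2.53 = 11.13 m². Wetted perimeter P = b + 2y = 4.4 + 2×2.53 = 9.46 m.
Hydraulic radius R = A/P = 11.13/9.46 = 1.177 m.
Rearranging Manning's equation: n = (1/Q) A R^(2/3) S^(1/2) = (1/42.5) × 11.13 × 1.177^(2/3) × √0.012 = 0.032.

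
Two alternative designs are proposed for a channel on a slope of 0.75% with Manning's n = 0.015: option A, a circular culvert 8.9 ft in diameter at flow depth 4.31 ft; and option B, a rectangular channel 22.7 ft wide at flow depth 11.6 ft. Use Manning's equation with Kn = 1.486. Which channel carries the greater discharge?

channel B

Channel A: For a circular section of diameter D = 8.9 ft at depth y = 4.31 ft, the central angle is θ = 2 arccos(1 − 2y/D) = 3.079 rad. Then A = (D²/8)(θ − sin θ) = 29.86 ft² and P = Dθ/2 = 13.7 ft. Hydraulic radius R = A/P = 29.86/13.7 = 2.18 ft. Q_A = (1.486/0.015)·29.86·2.18^(2/3)·√0.0075 = 430.6 ft³/s.
Channel B: Flow area A = b·y = 22.7 × 11.6 = 263.3 ft². Wetted perimeter P = b + 2y = 22.7 + 2×11.6 = 45.9 ft. Hydraulic radius R = A/P = 263.3/45.9 = 5.737 ft. Q_B = (1.486/0.015)·263.3·5.737^(2/3)·√0.0075 = 7240 ft³/s.
Q_A = 430.6 ft³/s vs Q_B = 7240 ft³/s, so channel B carries more.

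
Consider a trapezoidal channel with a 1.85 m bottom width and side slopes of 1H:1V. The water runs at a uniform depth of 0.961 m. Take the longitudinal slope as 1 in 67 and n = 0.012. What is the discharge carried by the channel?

Q = 19.4 m³/s

With bottom width b = 1.85 m and side slope z = 1: A = (b + zy)y = (1.85 + 1×0.961)×0.961 = 2.701 m²; P = b + 2y√(1+z²) = 1.85 + 2×0.961×1.414 = 4.568 m.
Hydraulic radius R = A/P = 2.701/4.568 = 0.5914 m.
Manning's equation: Q = (1/n) A R^(2/3) S^(1/2) = (1/0.012) × 2.701 × 0.5914^(2/3) × 0.01493^(1/2) = 19.4 m³/s.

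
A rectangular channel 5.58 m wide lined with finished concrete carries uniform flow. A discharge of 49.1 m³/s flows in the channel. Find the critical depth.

For a rectangular channel, critical depth y_c = (q²/g)^(1/3) where q = Q/b = 49.1/5.58 = 8.799 m²/s.
So y_c = (8.799²/9.81)^(1/3) = 1.99 m.

y_c = 1.99 m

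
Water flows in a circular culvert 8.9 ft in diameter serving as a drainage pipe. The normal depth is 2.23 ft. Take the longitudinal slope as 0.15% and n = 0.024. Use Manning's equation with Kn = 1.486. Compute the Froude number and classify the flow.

subcritical

For a circular section of diameter D = 8.9 ft at depth y = 2.23 ft, the central angle is θ = 2 arccos(1 − 2y/D) = 2.097 rad. Then A = (D²/8)(θ − sin θ) = 12.2 ft² and P = Dθ/2 = 9.332 ft.
Hydraulic radius R = A/P = 12.2/9.332 = 1.307 ft.
V = (1.486/n) R^(2/3) √S = (1.486/0.024) × 1.307^(2/3) × √0.0015 = 2.867 ft/s. Hydraulic depth D_h = A/T = 12.2/7.713 = 1.582 ft.
Froude number Fr = V/√(g·D_h) = 2.867/√(32.2×1.582) = 0.402, which is less than 1, so the flow is subcritical.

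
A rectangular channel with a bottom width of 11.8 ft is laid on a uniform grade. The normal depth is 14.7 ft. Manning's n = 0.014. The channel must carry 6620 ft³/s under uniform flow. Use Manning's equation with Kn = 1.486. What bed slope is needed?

Flow area A = b·y = 11.8 × 14.7 = 173.5 ft². Wetted perimeter P = b + 2y = 11.8 + 2×14.7 = 41.2 ft.
Hydraulic radius R = A/P = 173.5/41.2 = 4.21 ft.
From Manning's equation, S = [nQ / (1.486 A R^(2/3))]² = [0.014 × 6620 / (1.486 × 173.5 × 4.21^(2/3))]² = 0.019.

S = 0.019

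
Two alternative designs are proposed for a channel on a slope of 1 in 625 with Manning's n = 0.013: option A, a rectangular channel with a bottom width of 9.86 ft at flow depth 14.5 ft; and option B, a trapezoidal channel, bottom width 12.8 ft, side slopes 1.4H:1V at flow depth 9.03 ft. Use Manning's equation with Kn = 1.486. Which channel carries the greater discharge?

channel B

Channel A: Flow area A = b·y = 9.86 × 14.5 = 143 ft². Wetted perimeter P = b + 2y = 9.86 + 2×14.5 = 38.86 ft. Hydraulic radius R = A/P = 143/38.86 = 3.679 ft. Q_A = (1.486/0.013)·143·3.679^(2/3)·√0.0016 = 1558 ft³/s.
Channel B: With bottom width b = 12.8 ft and side slope z = 1.4: A = (b + zy)y = (12.8 + 1.4×9.03)×9.03 = 229.7 ft²; P = b + 2y√(1+z²) = 12.8 + 2×9.03×1.72 = 43.87 ft. Hydraulic radius R = A/P = 229.7/43.87 = 5.237 ft. Q_B = (1.486/0.013)·229.7·5.237^(2/3)·√0.0016 = 3168 ft³/s.
Q_A = 1558 ft³/s vs Q_B = 3168 ft³/s, so channel B carries more.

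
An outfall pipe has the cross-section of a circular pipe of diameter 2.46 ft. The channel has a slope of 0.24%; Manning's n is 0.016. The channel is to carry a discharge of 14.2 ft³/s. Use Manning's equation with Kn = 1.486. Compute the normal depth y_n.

Manning's equation rearranged: A R^(2/3) = nQ / (1.486·√S) = 0.016 × 14.2 / (1.486 × √0.0024) = 3.121.
Try y = 1.29 ft: A R^(2/3) = 1.862 — short.
Try y = 2.16 ft: A R^(2/3) = 3.619 — over.
Try y = 1.84 ft: A R^(2/3) = 3.124 — ≈ 3.121.

y_n = 1.84 ft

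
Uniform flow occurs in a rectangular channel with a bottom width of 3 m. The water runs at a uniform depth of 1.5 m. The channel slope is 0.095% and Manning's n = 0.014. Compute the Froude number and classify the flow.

subcritical

Flow area A = b·y = 3 × 1.5 = 4.5 m². Wetted perimeter P = b + 2y = 3 + 2×1.5 = 6 m.
Hydraulic radius R = A/P = 4.5/6 = 0.75 m.
V = (1/n) R^(2/3) √S = (1/0.014) × 0.75^(2/3) × √0.00095 = 1.817 m/s. Hydraulic depth D_h = A/T = 4.5/3 = 1.5 m.
Froude number Fr = V/√(g·D_h) = 1.817/√(9.81×1.5) = 0.474, which is less than 1, so the flow is subcritical.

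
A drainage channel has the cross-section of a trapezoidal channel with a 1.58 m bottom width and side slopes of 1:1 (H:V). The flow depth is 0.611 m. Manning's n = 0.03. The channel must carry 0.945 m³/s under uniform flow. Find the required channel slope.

S = 0.0015

With bottom width b = 1.58 m and side slope z = 1: A = (b + zy)y = (1.58 + 1×0.611)×0.611 = 1.339 m²; P = b + 2y√(1+z²) = 1.58 + 2×0.611×1.414 = 3.308 m.
Hydraulic radius R = A/P = 1.339/3.308 = 0.4047 m.
From Manning's equation, S = [nQ / (1 A R^(2/3))]² = [0.03 × 0.945 / (1 × 1.339 × 0.4047^(2/3))]² = 0.0015.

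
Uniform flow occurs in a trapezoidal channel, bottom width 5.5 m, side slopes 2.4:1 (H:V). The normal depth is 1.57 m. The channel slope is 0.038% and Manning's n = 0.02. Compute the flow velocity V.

V = 1.02 m/s

With bottom width b = 5.5 m and side slope z = 2.4: A = (b + zy)y = (5.5 + 2.4×1.57)×1.57 = 14.55 m²; P = b + 2y√(1+z²) = 5.5 + 2×1.57×2.6 = 13.66 m.
Hydraulic radius R = A/P = 14.55/13.66 = 1.065 m.
From Manning's equation, V = (1/n) R^(2/3) S^(1/2) = (1/0.02) × 1.065^(2/3) × 0.00038^(1/2) = 1.02 m/s.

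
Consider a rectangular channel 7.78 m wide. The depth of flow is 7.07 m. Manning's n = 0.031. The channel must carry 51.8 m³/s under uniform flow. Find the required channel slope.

Flow area A = b·y = 7.78 × 7.07 = 55 m². Wetted perimeter P = b + 2y = 7.78 + 2×7.07 = 21.92 m.
Hydraulic radius R = A/P = 55/21.92 = 2.509 m.
From Manning's equation, S = [nQ / (1 A R^(2/3))]² = [0.031 × 51.8 / (1 × 55 × 2.509^(2/3))]² = 0.00025.

S = 0.00025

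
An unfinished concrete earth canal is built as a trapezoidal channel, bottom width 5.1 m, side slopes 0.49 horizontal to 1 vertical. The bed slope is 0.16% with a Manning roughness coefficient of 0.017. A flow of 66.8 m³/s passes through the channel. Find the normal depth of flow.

Manning's equation rearranged: A R^(2/3) = nQ / (1·√S) = 0.017 × 66.8 / (√0.0016) = 28.39.
At y = 2.16 m: A R^(2/3) = 16.19 — short.
At y = 3.32 m: A R^(2/3) = 32.89 — over.
At y = 3.04 m: A R^(2/3) = 28.39 — matches.

y_n = 3.04 m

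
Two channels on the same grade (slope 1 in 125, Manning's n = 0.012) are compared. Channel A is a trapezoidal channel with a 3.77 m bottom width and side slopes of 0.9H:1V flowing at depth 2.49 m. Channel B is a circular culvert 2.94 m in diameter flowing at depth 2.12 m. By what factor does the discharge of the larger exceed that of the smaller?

3.95

Channel A: With bottom width b = 3.77 m and side slope z = 0.9: A = (b + zy)y = (3.77 + 0.9×2.49)×2.49 = 14.97 m²; P = b + 2y√(1+z²) = 3.77 + 2×2.49×1.345 = 10.47 m. Hydraulic radius R = A/P = 14.97/10.47 = 1.43 m. Q_A = (1/0.012)·14.97·1.43^(2/3)·√0.008 = 141.6 m³/s.
Channel B: For a circular section of diameter D = 2.94 m at depth y = 2.12 m, the central angle is θ = 2 arccos(1 − 2y/D) = 4.058 rad. Then A = (D²/8)(θ − sin θ) = 5.241 m² and P = Dθ/2 = 5.965 m. Hydraulic radius R = A/P = 5.241/5.965 = 0.8787 m. Q_B = (1/0.012)·5.241·0.8787^(2/3)·√0.008 = 35.84 m³/s.
The larger discharge is 141.6 m³/s and the smaller is 35.84 m³/s; the ratio is 3.95.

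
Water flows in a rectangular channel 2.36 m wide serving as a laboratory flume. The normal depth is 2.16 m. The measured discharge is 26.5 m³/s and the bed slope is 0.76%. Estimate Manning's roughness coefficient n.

n = 0.014

Flow area A = b·y = 2.36 × 2.16 = 5.098 m². Wetted perimeter P = b + 2y = 2.36 + 2×2.16 = 6.68 m.
Hydraulic radius R = A/P = 5.098/6.68 = 0.7631 m.
Rearranging Manning's equation: n = (1/Q) A R^(2/3) S^(1/2) = (1/26.5) × 5.098 × 0.7631^(2/3) × √0.0076 = 0.014.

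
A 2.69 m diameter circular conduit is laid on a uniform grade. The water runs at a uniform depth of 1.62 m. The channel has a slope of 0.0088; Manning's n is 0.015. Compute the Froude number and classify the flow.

supercritical

For a circular section of diameter D = 2.69 m at depth y = 1.62 m, the central angle is θ = 2 arccos(1 − 2y/D) = 3.553 rad. Then A = (D²/8)(θ − sin θ) = 3.576 m² and P = Dθ/2 = 4.779 m.
Hydraulic radius R = A/P = 3.576/4.779 = 0.7483 m.
V = (1/n) R^(2/3) √S = (1/0.015) × 0.7483^(2/3) × √0.0088 = 5.154 m/s. Hydraulic depth D_h = A/T = 3.576/2.633 = 1.358 m.
Froude number Fr = V/√(g·D_h) = 5.154/√(9.81×1.358) = 1.41, which is greater than 1, so the flow is supercritical.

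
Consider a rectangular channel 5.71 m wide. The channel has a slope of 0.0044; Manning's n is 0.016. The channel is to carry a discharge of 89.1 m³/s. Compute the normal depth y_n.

Manning's equation rearranged: A R^(2/3) = nQ / (1·√S) = 0.016 × 89.1 / (√0.0044) = 21.49.
Trying y = 3.22 m: A R^(2/3) = 24.23 — high.
Trying y = 2.46 m: A R^(2/3) = 16.91 — low.
Trying y = 2.94 m: A R^(2/3) = 21.49 — matches.

y_n = 2.94 m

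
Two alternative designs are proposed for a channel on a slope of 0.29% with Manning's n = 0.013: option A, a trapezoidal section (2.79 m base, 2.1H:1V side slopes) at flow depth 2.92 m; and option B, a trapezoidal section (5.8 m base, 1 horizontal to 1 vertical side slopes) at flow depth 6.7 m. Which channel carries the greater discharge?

Channel A: With bottom width b = 2.79 m and side slope z = 2.1: A = (b + zy)y = (2.79 + 2.1×2.92)×2.92 = 26.05 m²; P = b + 2y√(1+z²) = 2.79 + 2×2.92×2.326 = 16.37 m. Hydraulic radius R = A/P = 26.05/16.37 = 1.591 m. Q_A = (1/0.013)·26.05·1.591^(2/3)·√0.0029 = 147.1 m³/s.
Channel B: With bottom width b = 5.8 m and side slope z = 1: A = (b + zy)y = (5.8 + 1×6.7)×6.7 = 83.75 m²; P = b + 2y√(1+z²) = 5.8 + 2×6.7×1.414 = 24.75 m. Hydraulic radius R = A/P = 83.75/24.75 = 3.384 m. Q_B = (1/0.013)·83.75·3.384^(2/3)·√0.0029 = 781.9 m³/s.
Q_A = 147.1 m³/s vs Q_B = 781.9 m³/s, so channel B carries more.

channel B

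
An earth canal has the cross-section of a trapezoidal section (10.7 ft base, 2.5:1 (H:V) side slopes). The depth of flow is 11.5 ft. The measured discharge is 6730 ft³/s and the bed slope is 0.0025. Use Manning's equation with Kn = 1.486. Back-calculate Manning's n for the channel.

With bottom width b = 10.7 ft and side slope z = 2.5: A = (b + zy)y = (10.7 + 2.5×11.5)×11.5 = 453.7 ft²; P = b + 2y√(1+z²) = 10.7 + 2×11.5×2.693 = 72.63 ft.
Hydraulic radius R = A/P = 453.7/72.63 = 6.246 ft.
Rearranging Manning's equation: n = (1.486/Q) A R^(2/3) S^(1/2) = (1.486/6730) × 453.7 × 6.246^(2/3) × √0.0025 = 0.017.

n = 0.017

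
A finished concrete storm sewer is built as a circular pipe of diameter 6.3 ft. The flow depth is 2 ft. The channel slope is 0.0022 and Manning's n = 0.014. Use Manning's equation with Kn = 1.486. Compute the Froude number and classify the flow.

For a circular section of diameter D = 6.3 ft at depth y = 2 ft, the central angle is θ = 2 arccos(1 − 2y/D) = 2.394 rad. Then A = (D²/8)(θ − sin θ) = 8.506 ft² and P = Dθ/2 = 7.542 ft.
Hydraulic radius R = A/P = 8.506/7.542 = 1.128 ft.
V = (1.486/n) R^(2/3) √S = (1.486/0.014) × 1.128^(2/3) × √0.0022 = 5.394 ft/s. Hydraulic depth D_h = A/T = 8.506/5.865 = 1.45 ft.
Froude number Fr = V/√(g·D_h) = 5.394/√(32.2×1.45) = 0.789, which is less than 1, so the flow is subcritical.

subcritical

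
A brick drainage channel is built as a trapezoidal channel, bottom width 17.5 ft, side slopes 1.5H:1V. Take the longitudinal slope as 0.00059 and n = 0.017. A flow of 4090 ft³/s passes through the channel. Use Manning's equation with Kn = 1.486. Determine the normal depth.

Manning's equation rearranged: A R^(2/3) = nQ / (1.486·√S) = 0.017 × 4090 / (1.486 × √0.00059) = 1926.
Try y = 16.5 ft: A R^(2/3) = 3028 — high.
Try y = 9.34 ft: A R^(2/3) = 944.7 — low.
Try y = 13.3 ft: A R^(2/3) = 1927 — close enough.

y_n = 13.3 ft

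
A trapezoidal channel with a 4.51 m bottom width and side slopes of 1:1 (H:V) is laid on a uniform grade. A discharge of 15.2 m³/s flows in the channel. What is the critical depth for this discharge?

y_c = 0.973 m

At critical depth, Q² T / (g A³) = 1, i.e. A³/T = Q²/g = 15.2²/9.81 = 23.55.
At y = 1.16 m: A³/T = 41.66 — over.
At y = 0.851 m: A³/T = 15.29 — short.
At y = 0.973 m: A³/T = 23.52 — ≈ 23.55.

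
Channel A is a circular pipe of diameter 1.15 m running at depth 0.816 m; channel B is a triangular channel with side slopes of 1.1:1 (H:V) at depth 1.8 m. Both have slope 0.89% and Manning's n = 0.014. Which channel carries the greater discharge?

Channel A: For a circular section of diameter D = 1.15 m at depth y = 0.816 m, the central angle is θ = 2 arccos(1 − 2y/D) = 4.007 rad. Then A = (D²/8)(θ − sin θ) = 0.7882 m² and P = Dθ/2 = 2.304 m. Hydraulic radius R = A/P = 0.7882/2.304 = 0.3421 m. Q_A = (1/0.014)·0.7882·0.3421^(2/3)·√0.0089 = 2.598 m³/s.
Channel B: For a triangular section with side slope z = 1.1: A = zy² = 1.1×1.8² = 3.564 m²; P = 2y√(1+z²) = 2×1.8×1.487 = 5.352 m. Hydraulic radius R = A/P = 3.564/5.352 = 0.6659 m. Q_B = (1/0.014)·3.564·0.6659^(2/3)·√0.0089 = 18.31 m³/s.
Q_A = 2.598 m³/s vs Q_B = 18.31 m³/s, so channel B carries more.

channel B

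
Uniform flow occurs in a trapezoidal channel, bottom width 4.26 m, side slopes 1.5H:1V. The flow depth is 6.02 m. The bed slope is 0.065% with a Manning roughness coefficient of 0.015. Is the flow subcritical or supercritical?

subcritical

With bottom width b = 4.26 m and side slope z = 1.5: A = (b + zy)y = (4.26 + 1.5×6.02)×6.02 = 80.01 m²; P = b + 2y√(1+z²) = 4.26 + 2×6.02×1.803 = 25.97 m.
Hydraulic radius R = A/P = 80.01/25.97 = 3.081 m.
V = (1/n) R^(2/3) √S = (1/0.015) × 3.081^(2/3) × √0.00065 = 3.599 m/s. Hydraulic depth D_h = A/T = 80.01/22.32 = 3.584 m.
Froude number Fr = V/√(g·D_h) = 3.599/√(9.81×3.584) = 0.607, which is less than 1, so the flow is subcritical.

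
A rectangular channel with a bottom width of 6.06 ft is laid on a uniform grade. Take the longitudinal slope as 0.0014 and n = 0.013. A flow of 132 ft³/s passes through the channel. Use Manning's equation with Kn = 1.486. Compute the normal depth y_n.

Manning's equation rearranged: A R^(2/3) = nQ / (1.486·√S) = 0.013 × 132 / (1.486 × √0.0014) = 30.86.
Trying y = 3.25 ft: A R^(2/3) = 26.58 — low.
Trying y = 3.64 ft: A R^(2/3) = 30.85 — ≈ 30.86.

y_n = 3.64 ft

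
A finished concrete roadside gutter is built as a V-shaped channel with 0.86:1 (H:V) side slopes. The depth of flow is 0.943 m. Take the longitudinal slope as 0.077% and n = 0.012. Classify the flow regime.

For a triangular section with side slope z = 0.86: A = zy² = 0.86×0.943² = 0.7648 m²; P = 2y√(1+z²) = 2×0.943×1.319 = 2.488 m.
Hydraulic radius R = A/P = 0.7648/2.488 = 0.3074 m.
V = (1/n) R^(2/3) √S = (1/0.012) × 0.3074^(2/3) × √0.00077 = 1.053 m/s. Hydraulic depth D_h = A/T = 0.7648/1.622 = 0.4715 m.
Froude number Fr = V/√(g·D_h) = 1.053/√(9.81×0.4715) = 0.49, which is less than 1, so the flow is subcritical.

subcritical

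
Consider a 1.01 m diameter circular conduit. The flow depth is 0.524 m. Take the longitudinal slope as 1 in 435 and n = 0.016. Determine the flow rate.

Q = 0.51 m³/s

For a circular section of diameter D = 1.01 m at depth y = 0.524 m, the central angle is θ = 2 arccos(1 − 2y/D) = 3.217 rad. Then A = (D²/8)(θ − sin θ) = 0.4198 m² and P = Dθ/2 = 1.625 m.
Hydraulic radius R = A/P = 0.4198/1.625 = 0.2584 m.
Manning's equation: Q = (1/n) A R^(2/3) S^(1/2) = (1/0.016) × 0.4198 × 0.2584^(2/3) × 0.002299^(1/2) = 0.51 m³/s.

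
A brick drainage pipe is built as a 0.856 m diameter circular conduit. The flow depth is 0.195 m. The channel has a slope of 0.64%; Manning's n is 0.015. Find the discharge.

Q = 0.125 m³/s

For a circular section of diameter D = 0.856 m at depth y = 0.195 m, the central angle is θ = 2 arccos(1 − 2y/D) = 1.99 rad. Then A = (D²/8)(θ − sin θ) = 0.09864 m² and P = Dθ/2 = 0.8518 m.
Hydraulic radius R = A/P = 0.09864/0.8518 = 0.1158 m.
Manning's equation: Q = (1/n) A R^(2/3) S^(1/2) = (1/0.015) × 0.09864 × 0.1158^(2/3) × 0.0064^(1/2) = 0.125 m³/s.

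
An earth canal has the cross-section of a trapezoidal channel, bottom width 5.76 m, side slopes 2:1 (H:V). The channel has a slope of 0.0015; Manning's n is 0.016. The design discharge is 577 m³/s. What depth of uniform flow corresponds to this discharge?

Manning's equation rearranged: A R^(2/3) = nQ / (1·√S) = 0.016 × 577 / (√0.0015) = 238.4.
At y = 4.5 m: A R^(2/3) = 124.5 — short.
At y = 7.49 m: A R^(2/3) = 388.6 — over.
At y = 6.04 m: A R^(2/3) = 238.3 — close enough.

y_n = 6.04 m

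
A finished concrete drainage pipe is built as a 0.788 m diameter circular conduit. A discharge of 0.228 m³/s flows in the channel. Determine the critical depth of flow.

y_c = 0.285 m

At critical depth, Q² T / (g A³) = 1, i.e. A³/T = Q²/g = 0.228²/9.81 = 0.005299.
Trying y = 0.332 m: A³/T = 0.009556 — too large.
Trying y = 0.236 m: A³/T = 0.002563 — too small.
Trying y = 0.285 m: A³/T = 0.005314 — ≈ 0.005299.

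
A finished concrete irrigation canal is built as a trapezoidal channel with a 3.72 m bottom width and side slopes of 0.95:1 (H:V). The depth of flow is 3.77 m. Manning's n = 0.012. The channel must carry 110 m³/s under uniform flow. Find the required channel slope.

S = 0.000944

With bottom width b = 3.72 m and side slope z = 0.95: A = (b + zy)y = (3.72 + 0.95×3.77)×3.77 = 27.53 m²; P = b + 2y√(1+z²) = 3.72 + 2×3.77×1.379 = 14.12 m.
Hydraulic radius R = A/P = 27.53/14.12 = 1.949 m.
From Manning's equation, S = [nQ / (1 A R^(2/3))]² = [0.012 × 110 / (1 × 27.53 × 1.949^(2/3))]² = 0.000944.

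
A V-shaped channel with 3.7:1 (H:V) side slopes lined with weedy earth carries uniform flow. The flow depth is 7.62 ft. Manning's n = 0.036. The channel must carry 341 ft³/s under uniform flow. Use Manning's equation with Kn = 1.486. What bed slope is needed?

For a triangular section with side slope z = 3.7: A = zy² = 3.7×7.62² = 214.8 ft²; P = 2y√(1+z²) = 2×7.62×3.833 = 58.41 ft.
Hydraulic radius R = A/P = 214.8/58.41 = 3.678 ft.
From Manning's equation, S = [nQ / (1.486 A R^(2/3))]² = [0.036 × 341 / (1.486 × 214.8 × 3.678^(2/3))]² = 0.00026.

S = 0.00026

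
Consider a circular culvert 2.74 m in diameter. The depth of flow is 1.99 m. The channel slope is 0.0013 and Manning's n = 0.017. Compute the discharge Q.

For a circular section of diameter D = 2.74 m at depth y = 1.99 m, the central angle is θ = 2 arccos(1 − 2y/D) = 4.081 rad. Then A = (D²/8)(θ − sin θ) = 4.587 m² and P = Dθ/2 = 5.591 m.
Hydraulic radius R = A/P = 4.587/5.591 = 0.8205 m.
Manning's equation: Q = (1/n) A R^(2/3) S^(1/2) = (1/0.017) × 4.587 × 0.8205^(2/3) × 0.0013^(1/2) = 8.53 m³/s.

Q = 8.53 m³/s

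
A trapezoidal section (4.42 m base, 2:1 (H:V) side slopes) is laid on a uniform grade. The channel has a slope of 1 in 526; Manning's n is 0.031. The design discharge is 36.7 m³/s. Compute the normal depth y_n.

Manning's equation rearranged: A R^(2/3) = nQ / (1·√S) = 0.031 × 36.7 / (√0.001901) = 26.09.
Trying y = 1.76 m: A R^(2/3) = 15.22 — too small.
Trying y = 2.91 m: A R^(2/3) = 42.6 — too large.
Trying y = 2.3 m: A R^(2/3) = 26.1 — matches.

y_n = 2.3 m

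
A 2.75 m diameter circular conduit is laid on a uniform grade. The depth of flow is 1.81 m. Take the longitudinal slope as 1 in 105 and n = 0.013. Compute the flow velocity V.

V = 6.45 m/s

For a circular section of diameter D = 2.75 m at depth y = 1.81 m, the central angle is θ = 2 arccos(1 − 2y/D) = 3.785 rad. Then A = (D²/8)(θ − sin θ) = 4.146 m² and P = Dθ/2 = 5.205 m.
Hydraulic radius R = A/P = 4.146/5.205 = 0.7965 m.
From Manning's equation, V = (1/n) R^(2/3) S^(1/2) = (1/0.013) × 0.7965^(2/3) × 0.009524^(1/2) = 6.45 m/s.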